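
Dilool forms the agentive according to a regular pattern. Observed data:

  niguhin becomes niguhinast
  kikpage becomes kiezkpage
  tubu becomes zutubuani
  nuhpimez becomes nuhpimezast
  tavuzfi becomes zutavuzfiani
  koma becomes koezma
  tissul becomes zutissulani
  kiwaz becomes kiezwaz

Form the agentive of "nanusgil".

nanusgilast

"nanusgil" begins with n-. The stems beginning with n- (nuhpimez → nuhpimezast, niguhin → niguhinast) add -ast.
The other patterns: stems beginning with k- insert -ez- after the first vowel; stems beginning with t- add zu- … -ani around the stem.
So nanusgil → nanusgilast.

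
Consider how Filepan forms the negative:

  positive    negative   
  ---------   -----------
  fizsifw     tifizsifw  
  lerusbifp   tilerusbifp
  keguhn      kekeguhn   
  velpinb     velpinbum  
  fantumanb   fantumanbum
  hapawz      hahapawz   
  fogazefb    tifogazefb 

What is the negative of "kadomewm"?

kakadomewm

fogazefb and fantumanb both end in -b yet inflect differently (tifogazefb, fantumanbum), so the final letter is not what conditions the rule; the second-to-last letter is.
"kadomewm" has second-to-last letter 'w'. The one such stem in the data (hapawz → hahapawz) repeats the first consonant+vowel as a prefix (as does keguhn), so the same rule applies.
So kadomewm → kakadomewm.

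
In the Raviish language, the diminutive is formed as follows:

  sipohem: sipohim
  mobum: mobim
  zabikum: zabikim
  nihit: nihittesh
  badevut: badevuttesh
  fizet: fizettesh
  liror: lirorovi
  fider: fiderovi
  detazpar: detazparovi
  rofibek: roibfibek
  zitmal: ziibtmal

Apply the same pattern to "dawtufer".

"dawtufer" ends in -r. The stems ending in -r (liror → lirorovi, fider → fiderovi, detazpar → detazparovi) add -ovi.
So dawtufer → dawtuferovi.

dawtuferovi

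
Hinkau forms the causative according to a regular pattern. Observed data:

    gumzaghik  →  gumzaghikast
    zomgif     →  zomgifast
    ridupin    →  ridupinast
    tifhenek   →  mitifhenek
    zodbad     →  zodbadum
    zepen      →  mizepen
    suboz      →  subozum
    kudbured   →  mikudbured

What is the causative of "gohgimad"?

"gohgimad" has last vowel 'a'. The one such stem in the data (zodbad → zodbadum) adds -um, so the same rule applies.
The other patterns: stems whose last vowel is 'i' add -ast; stems whose last vowel is 'e' add the prefix mi-.
So gohgimad → gohgimadum.

gohgimadum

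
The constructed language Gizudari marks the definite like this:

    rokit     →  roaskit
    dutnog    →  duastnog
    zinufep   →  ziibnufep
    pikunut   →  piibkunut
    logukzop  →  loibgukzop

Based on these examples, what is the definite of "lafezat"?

laibfezat

"lafezat" has 3 vowels. The stems with 3 vowels (zinufep → ziibnufep, pikunut → piibkunut, logukzop → loibgukzop) insert -ib- after the first vowel.
The other pattern: stems with 2 vowels insert -as- after the first vowel.
So lafezat → laibfezat.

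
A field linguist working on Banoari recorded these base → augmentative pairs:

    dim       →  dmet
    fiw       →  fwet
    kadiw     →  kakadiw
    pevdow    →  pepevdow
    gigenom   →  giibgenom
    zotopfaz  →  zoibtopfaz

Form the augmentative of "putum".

puputum

"putum" has 2 vowels. The stems with 2 vowels (kadiw → kakadiw, pevdow → pepevdow) repeat the first consonant+vowel as a prefix.
So putum → puputum.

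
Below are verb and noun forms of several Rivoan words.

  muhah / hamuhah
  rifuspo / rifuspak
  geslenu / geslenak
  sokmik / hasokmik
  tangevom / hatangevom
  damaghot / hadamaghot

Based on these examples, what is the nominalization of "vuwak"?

havuwak

tangevom and rifuspo both have last vowel 'o' yet inflect differently (hatangevom, rifuspak), so the last vowel is not what conditions the rule; whether the stem ends in a vowel or a consonant is.
"vuwak" ends in a consonant. The stems ending in a consonant (tangevom → hatangevom, damaghot → hadamaghot, sokmik → hasokmik) add the prefix ha-.
So vuwak → havuwak.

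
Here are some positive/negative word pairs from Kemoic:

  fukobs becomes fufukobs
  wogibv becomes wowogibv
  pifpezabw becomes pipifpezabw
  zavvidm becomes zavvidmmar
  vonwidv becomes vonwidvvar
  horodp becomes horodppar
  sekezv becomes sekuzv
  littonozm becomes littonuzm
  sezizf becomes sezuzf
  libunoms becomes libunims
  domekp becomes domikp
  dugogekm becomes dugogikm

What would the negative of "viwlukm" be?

"viwlukm" has second-to-last letter 'k'. The stems whose second-to-last letter is 'k' (domekp → domikp, dugogekm → dugogikm) change the last vowel to 'i'.
The other patterns: stems whose second-to-last letter is 'b' repeat the first consonant+vowel as a prefix; stems whose second-to-last letter is 'd' double the final consonant and add -ar; stems whose second-to-last letter is 'z' change the last vowel to 'u'.
So viwlukm → viwlikm.

viwlikm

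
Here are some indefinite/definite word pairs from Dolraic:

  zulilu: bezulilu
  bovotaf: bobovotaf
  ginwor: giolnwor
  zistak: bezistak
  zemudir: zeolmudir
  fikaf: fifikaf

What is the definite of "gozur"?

goolzur

bovotaf and zistak both have last vowel 'a' yet inflect differently (bobovotaf, bezistak), so the last vowel is not what conditions the rule; the final letter is.
"gozur" ends in -r. The stems ending in -r (ginwor → giolnwor, zemudir → zeolmudir) insert -ol- after the first vowel.
The other patterns: stems ending in -f repeat the first consonant+vowel as a prefix; stems ending in -k or -u add the prefix be-.
So gozur → goolzur.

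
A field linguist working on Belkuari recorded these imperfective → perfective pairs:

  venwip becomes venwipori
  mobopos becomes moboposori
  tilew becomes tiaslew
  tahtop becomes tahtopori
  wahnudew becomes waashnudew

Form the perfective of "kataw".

kaastaw

"kataw" ends in -w. The stems ending in -w (tilew → tiaslew, wahnudew → waashnudew) insert -as- after the first vowel.
So kataw → kaastaw.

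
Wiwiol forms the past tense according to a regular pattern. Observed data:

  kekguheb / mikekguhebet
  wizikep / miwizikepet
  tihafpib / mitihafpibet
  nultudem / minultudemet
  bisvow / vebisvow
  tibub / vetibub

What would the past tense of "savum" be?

vesavum

kekguheb and tibub both end in -b yet inflect differently (mikekguhebet, vetibub), so the final letter is not what conditions the rule; the number of vowels is.
"savum" has 2 vowels. The stems with 2 vowels (bisvow → vebisvow, tibub → vetibub) add the prefix ve-.
So savum → vesavum.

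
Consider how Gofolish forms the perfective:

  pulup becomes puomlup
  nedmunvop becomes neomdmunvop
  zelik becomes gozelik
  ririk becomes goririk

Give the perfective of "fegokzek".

gofegokzek

pulup and ririk both have 2 vowels yet inflect differently (puomlup, goririk), so the number of vowels is not what conditions the rule; the final letter is.
"fegokzek" ends in -k. The stems ending in -k (ririk → goririk, zelik → gozelik) add the prefix go-.
So fegokzek → gofegokzek.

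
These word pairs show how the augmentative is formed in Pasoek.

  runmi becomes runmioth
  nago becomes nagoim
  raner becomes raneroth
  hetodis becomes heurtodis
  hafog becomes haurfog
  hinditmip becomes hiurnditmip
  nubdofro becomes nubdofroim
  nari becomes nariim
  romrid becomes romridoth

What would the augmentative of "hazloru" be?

nari and runmi both end in -i yet inflect differently (nariim, runmioth), so the final letter is not what conditions the rule; the first letter is.
"hazloru" begins with h-. The stems beginning with h- (hinditmip → hiurnditmip, hetodis → heurtodis, hafog → haurfog) insert -ur- after the first vowel.
The other patterns: stems beginning with n- add -im; stems beginning with r- add -oth.
So hazloru → haurzloru.

haurzloru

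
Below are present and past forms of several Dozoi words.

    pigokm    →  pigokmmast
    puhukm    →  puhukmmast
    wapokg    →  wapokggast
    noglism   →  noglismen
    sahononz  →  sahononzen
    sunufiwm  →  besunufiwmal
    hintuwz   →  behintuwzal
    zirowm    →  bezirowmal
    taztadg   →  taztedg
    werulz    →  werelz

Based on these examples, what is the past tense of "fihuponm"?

"fihuponm" has second-to-last letter 'n'. The one such stem in the data (sahononz → sahononzen) adds -en, so the same rule applies.
So fihuponm → fihuponmen.

fihuponmen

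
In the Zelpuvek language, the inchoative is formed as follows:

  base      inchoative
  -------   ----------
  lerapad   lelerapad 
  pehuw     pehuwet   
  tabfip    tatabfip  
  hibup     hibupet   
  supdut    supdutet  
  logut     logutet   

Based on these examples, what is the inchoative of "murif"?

mumurif

hibup and tabfip both end in -p yet inflect differently (hibupet, tatabfip), so the final letter is not what conditions the rule; the last vowel is.
"murif" has last vowel 'i'. The one such stem in the data (tabfip → tatabfip) repeats the first consonant+vowel as a prefix (as does lerapad), so the same rule applies.
So murif → mumurif.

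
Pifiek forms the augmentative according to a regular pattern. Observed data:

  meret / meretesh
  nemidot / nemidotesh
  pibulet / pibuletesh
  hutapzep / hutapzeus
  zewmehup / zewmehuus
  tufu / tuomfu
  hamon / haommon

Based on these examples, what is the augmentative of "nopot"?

meret and hutapzep both have last vowel 'e' yet inflect differently (meretesh, hutapzeus), so the last vowel is not what conditions the rule; the final letter is.
"nopot" ends in -t. The stems ending in -t (meret → meretesh, nemidot → nemidotesh, pibulet → pibuletesh) add -esh.
So nopot → nopotesh.

nopotesh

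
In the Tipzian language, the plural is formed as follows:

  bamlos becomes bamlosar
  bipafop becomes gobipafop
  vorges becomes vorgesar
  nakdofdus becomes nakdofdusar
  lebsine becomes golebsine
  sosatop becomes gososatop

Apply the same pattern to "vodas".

vodasar

bamlos and bipafop both have last vowel 'o' yet inflect differently (bamlosar, gobipafop), so the last vowel is not what conditions the rule; the final letter is.
"vodas" ends in -s. The stems ending in -s (bamlos → bamlosar, vorges → vorgesar, nakdofdus → nakdofdusar) add -ar.
So vodas → vodasar.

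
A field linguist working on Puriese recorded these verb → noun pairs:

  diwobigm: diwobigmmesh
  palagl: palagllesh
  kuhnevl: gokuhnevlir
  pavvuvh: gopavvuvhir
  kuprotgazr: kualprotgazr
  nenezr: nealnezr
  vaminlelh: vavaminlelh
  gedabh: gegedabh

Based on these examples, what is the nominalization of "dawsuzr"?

"dawsuzr" has second-to-last letter 'z'. The stems whose second-to-last letter is 'z' (kuprotgazr → kualprotgazr, nenezr → nealnezr) insert -al- after the first vowel.
The other patterns: stems whose second-to-last letter is 'g' double the final consonant and add -esh; stems whose second-to-last letter is 'v' add go- … -ir around the stem; stems whose second-to-last letter is 'b' or 'l' repeat the first consonant+vowel as a prefix.
So dawsuzr → daalwsuzr.

daalwsuzr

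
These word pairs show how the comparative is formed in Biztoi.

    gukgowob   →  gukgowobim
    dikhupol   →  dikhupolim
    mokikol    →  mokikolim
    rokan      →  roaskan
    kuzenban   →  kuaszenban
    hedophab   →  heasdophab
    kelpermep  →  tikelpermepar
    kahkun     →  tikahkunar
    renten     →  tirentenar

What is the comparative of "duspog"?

duspogim

gukgowob and hedophab both end in -b yet inflect differently (gukgowobim, heasdophab), so the final letter is not what conditions the rule; the last vowel is.
"duspog" has last vowel 'o'. The stems whose last vowel is 'o' (gukgowob → gukgowobim, dikhupol → dikhupolim, mokikol → mokikolim) add -im.
The other patterns: stems whose last vowel is 'a' insert -as- after the first vowel; stems whose last vowel is 'e' or 'u' add ti- … -ar around the stem.
So duspog → duspogim.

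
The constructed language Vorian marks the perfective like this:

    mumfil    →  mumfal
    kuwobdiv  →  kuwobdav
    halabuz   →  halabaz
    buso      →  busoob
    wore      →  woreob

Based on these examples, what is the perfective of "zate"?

"zate" ends in a vowel. The stems ending in a vowel (buso → busoob, wore → woreob) add -ob.
The other pattern: stems ending in a consonant change the last vowel to 'a'.
So zate → zateob.

zateob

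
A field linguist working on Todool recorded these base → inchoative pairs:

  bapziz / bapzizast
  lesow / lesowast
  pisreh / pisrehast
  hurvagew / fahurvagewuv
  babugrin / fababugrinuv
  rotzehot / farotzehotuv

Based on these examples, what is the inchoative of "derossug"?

faderossuguv

lesow and hurvagew both end in -w yet inflect differently (lesowast, fahurvagewuv), so the final letter is not what conditions the rule; the number of vowels is.
"derossug" has 3 vowels. The stems with 3 vowels (hurvagew → fahurvagewuv, babugrin → fababugrinuv, rotzehot → farotzehotuv) add fa- … -uv around the stem.
The other pattern: stems with 2 vowels add -ast.
So derossug → faderossuguv.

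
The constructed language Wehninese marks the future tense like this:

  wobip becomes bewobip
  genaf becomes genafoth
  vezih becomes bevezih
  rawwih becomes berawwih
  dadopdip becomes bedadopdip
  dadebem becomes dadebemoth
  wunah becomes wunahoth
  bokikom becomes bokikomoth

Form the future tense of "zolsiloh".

zolsilohoth

vezih and wunah both end in -h yet inflect differently (bevezih, wunahoth), so the final letter is not what conditions the rule; the last vowel is.
"zolsiloh" has last vowel 'o'. The one such stem in the data (bokikom → bokikomoth) adds -oth, so the same rule applies.
So zolsiloh → zolsilohoth.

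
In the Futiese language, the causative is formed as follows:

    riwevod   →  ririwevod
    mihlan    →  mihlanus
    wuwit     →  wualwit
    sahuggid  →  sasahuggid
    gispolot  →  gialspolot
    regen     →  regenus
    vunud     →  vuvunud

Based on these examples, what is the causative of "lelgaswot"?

leallgaswot

sahuggid and wuwit both have last vowel 'i' yet inflect differently (sasahuggid, wualwit), so the last vowel is not what conditions the rule; the final letter is.
"lelgaswot" ends in -t. The stems ending in -t (wuwit → wualwit, gispolot → gialspolot) insert -al- after the first vowel.
The other patterns: stems ending in -d repeat the first consonant+vowel as a prefix; stems ending in -n add -us.
So lelgaswot → leallgaswot.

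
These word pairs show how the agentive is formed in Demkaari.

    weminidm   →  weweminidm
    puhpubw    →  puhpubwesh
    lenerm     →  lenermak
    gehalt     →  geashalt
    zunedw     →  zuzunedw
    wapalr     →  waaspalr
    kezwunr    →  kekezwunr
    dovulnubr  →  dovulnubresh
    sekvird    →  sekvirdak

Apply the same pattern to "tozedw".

weminidm and lenerm both end in -m yet inflect differently (weweminidm, lenermak), so the final letter is not what conditions the rule; the second-to-last letter is.
"tozedw" has second-to-last letter 'd'. The stems whose second-to-last letter is 'd' (weminidm → weweminidm, zunedw → zuzunedw) repeat the first consonant+vowel as a prefix.
The other patterns: stems whose second-to-last letter is 'r' add -ak; stems whose second-to-last letter is 'l' insert -as- after the first vowel; stems whose second-to-last letter is 'b' add -esh.
So tozedw → totozedw.

totozedw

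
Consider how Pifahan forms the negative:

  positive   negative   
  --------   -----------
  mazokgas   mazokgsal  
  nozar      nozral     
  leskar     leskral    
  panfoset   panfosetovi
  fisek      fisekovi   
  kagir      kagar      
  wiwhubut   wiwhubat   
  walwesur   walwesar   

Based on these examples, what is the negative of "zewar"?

zewral

"zewar" has last vowel 'a'. The stems whose last vowel is 'a' (mazokgas → mazokgsal, nozar → nozral, leskar → leskral) delete the last vowel and add -al.
The other patterns: stems whose last vowel is 'e' add -ovi; stems whose last vowel is 'i' or 'u' change the last vowel to 'a'.
So zewar → zewral.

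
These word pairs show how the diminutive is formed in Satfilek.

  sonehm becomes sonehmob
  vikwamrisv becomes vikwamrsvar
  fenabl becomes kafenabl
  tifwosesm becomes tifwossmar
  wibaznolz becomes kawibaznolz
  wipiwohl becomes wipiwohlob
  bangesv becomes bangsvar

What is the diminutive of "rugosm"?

rugsmar

sonehm and tifwosesm both end in -m yet inflect differently (sonehmob, tifwossmar), so the final letter is not what conditions the rule; the second-to-last letter is.
"rugosm" has second-to-last letter 's'. The stems whose second-to-last letter is 's' (vikwamrisv → vikwamrsvar, bangesv → bangsvar, tifwosesm → tifwossmar) delete the last vowel and add -ar.
So rugosm → rugsmar.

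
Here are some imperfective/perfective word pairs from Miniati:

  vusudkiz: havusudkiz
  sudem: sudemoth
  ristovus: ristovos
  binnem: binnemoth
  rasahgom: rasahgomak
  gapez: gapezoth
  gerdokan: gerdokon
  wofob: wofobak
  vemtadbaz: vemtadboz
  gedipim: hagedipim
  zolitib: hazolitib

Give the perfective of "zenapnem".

zenapnemoth

"zenapnem" has last vowel 'e'. The stems whose last vowel is 'e' (gapez → gapezoth, sudem → sudemoth, binnem → binnemoth) add -oth.
The other patterns: stems whose last vowel is 'a' or 'u' change the last vowel to 'o'; stems whose last vowel is 'o' add -ak; stems whose last vowel is 'i' add the prefix ha-.
So zenapnem → zenapnemoth.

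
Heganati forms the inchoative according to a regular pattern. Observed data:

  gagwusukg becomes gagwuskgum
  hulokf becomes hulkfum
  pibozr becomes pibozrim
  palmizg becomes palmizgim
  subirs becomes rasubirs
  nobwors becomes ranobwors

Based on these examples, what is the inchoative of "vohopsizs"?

vohopsizsim

gagwusukg and palmizg both end in -g yet inflect differently (gagwuskgum, palmizgim), so the final letter is not what conditions the rule; the second-to-last letter is.
"vohopsizs" has second-to-last letter 'z'. The stems whose second-to-last letter is 'z' (pibozr → pibozrim, palmizg → palmizgim) add -im.
The other patterns: stems whose second-to-last letter is 'k' delete the last vowel and add -um; stems whose second-to-last letter is 'r' add the prefix ra-.
So vohopsizs → vohopsizsim.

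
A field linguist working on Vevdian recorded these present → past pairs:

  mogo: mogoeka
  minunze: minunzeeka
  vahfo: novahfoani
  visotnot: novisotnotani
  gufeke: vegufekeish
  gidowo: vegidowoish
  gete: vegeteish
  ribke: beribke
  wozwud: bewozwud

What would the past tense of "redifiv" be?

mogo and vahfo both end in -o yet inflect differently (mogoeka, novahfoani), so the final letter is not what conditions the rule; the first letter is.
"redifiv" begins with r-. The one such stem in the data (ribke → beribke) adds the prefix be-, so the same rule applies.
The other patterns: stems beginning with m- add -eka; stems beginning with v- add no- … -ani around the stem; stems beginning with g- add ve- … -ish around the stem.
So redifiv → beredifiv.

beredifiv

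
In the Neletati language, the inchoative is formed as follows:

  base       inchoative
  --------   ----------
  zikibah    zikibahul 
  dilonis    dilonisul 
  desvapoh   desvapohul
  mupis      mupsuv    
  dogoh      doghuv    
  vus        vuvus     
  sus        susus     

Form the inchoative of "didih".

sus and mupis both end in -s yet inflect differently (susus, mupsuv), so the final letter is not what conditions the rule; the number of vowels is.
"didih" has 2 vowels. The stems with 2 vowels (dogoh → doghuv, mupis → mupsuv) delete the last vowel and add -uv.
So didih → didhuv.

didhuv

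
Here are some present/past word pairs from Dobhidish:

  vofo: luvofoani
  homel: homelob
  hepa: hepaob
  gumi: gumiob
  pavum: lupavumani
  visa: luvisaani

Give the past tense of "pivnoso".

lupivnosoani

"pivnoso" begins with p-. The one such stem in the data (pavum → lupavumani) adds lu- … -ani around the stem, so the same rule applies.
The other pattern: stems beginning with g- or h- add -ob.
So pivnoso → lupivnosoani.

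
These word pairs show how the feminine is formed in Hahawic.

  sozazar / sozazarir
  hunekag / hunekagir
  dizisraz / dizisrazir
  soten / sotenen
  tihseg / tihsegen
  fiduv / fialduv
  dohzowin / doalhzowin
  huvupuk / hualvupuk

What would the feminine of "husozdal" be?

husozdalir

hunekag and tihseg both end in -g yet inflect differently (hunekagir, tihsegen), so the final letter is not what conditions the rule; the last vowel is.
"husozdal" has last vowel 'a'. The stems whose last vowel is 'a' (sozazar → sozazarir, hunekag → hunekagir, dizisraz → dizisrazir) add -ir.
The other patterns: stems whose last vowel is 'e' add -en; stems whose last vowel is 'i' or 'u' insert -al- after the first vowel.
So husozdal → husozdalir.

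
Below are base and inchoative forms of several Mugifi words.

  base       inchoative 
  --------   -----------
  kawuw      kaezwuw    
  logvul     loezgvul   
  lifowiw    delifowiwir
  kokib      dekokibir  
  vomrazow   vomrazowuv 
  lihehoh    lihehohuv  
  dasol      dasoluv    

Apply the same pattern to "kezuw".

keezzuw

lifowiw and kawuw both end in -w yet inflect differently (delifowiwir, kaezwuw), so the final letter is not what conditions the rule; the last vowel is.
"kezuw" has last vowel 'u'. The stems whose last vowel is 'u' (kawuw → kaezwuw, logvul → loezgvul) insert -ez- after the first vowel.
The other patterns: stems whose last vowel is 'i' add de- … -ir around the stem; stems whose last vowel is 'o' add -uv.
So kezuw → keezzuw.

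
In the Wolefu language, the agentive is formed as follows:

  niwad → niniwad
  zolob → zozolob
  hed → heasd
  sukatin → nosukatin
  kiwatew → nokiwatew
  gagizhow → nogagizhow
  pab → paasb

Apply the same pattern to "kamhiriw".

nokamhiriw

hed and niwad both end in -d yet inflect differently (heasd, niniwad), so the final letter is not what conditions the rule; the number of vowels is.
"kamhiriw" has 3 vowels. The stems with 3 vowels (gagizhow → nogagizhow, kiwatew → nokiwatew, sukatin → nosukatin) add the prefix no-.
The other patterns: stems with 1 vowel insert -as- after the first vowel; stems with 2 vowels repeat the first consonant+vowel as a prefix.
So kamhiriw → nokamhiriw.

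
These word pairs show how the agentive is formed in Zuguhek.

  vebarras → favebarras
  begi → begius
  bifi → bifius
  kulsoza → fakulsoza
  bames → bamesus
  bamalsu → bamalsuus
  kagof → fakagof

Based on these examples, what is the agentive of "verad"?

bames and vebarras both end in -s yet inflect differently (bamesus, favebarras), so the final letter is not what conditions the rule; the first letter is.
"verad" begins with v-. The one such stem in the data (vebarras → favebarras) adds the prefix fa-, so the same rule applies.
So verad → faverad.

faverad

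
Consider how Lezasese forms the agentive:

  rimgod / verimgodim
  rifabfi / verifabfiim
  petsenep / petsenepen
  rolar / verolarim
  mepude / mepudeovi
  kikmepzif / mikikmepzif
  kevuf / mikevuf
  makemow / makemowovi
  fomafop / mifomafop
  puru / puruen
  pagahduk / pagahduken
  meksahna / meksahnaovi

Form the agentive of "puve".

"puve" begins with p-. The stems beginning with p- (petsenep → petsenepen, puru → puruen, pagahduk → pagahduken) add -en.
The other patterns: stems beginning with r- add ve- … -im around the stem; stems beginning with m- add -ovi; stems beginning with f- or k- add the prefix mi-.
So puve → puveen.

puveen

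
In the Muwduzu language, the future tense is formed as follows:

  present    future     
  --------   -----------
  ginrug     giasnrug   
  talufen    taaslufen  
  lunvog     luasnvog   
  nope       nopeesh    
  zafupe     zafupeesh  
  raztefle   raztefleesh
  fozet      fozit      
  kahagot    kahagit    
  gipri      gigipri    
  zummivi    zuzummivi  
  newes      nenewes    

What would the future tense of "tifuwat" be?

tifuwit

talufen and nope both have last vowel 'e' yet inflect differently (taaslufen, nopeesh), so the last vowel is not what conditions the rule; the final letter is.
"tifuwat" ends in -t. The stems ending in -t (fozet → fozit, kahagot → kahagit) change the last vowel to 'i'.
So tifuwat → tifuwit.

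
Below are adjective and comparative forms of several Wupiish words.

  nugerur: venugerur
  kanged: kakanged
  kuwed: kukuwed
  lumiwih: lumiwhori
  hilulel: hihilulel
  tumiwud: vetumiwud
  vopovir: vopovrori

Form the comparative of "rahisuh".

verahisuh

"rahisuh" has last vowel 'u'. The stems whose last vowel is 'u' (nugerur → venugerur, tumiwud → vetumiwud) add the prefix ve-.
So rahisuh → verahisuh.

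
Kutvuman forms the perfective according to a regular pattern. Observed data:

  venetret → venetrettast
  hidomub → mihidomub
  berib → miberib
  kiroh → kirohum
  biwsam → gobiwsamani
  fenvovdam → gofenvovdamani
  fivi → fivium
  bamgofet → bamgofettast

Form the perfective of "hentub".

fivi and berib both have last vowel 'i' yet inflect differently (fivium, miberib), so the last vowel is not what conditions the rule; the final letter is.
"hentub" ends in -b. The stems ending in -b (hidomub → mihidomub, berib → miberib) add the prefix mi-.
The other patterns: stems ending in -h or -i add -um; stems ending in -t double the final consonant and add -ast; stems ending in -m add go- … -ani around the stem.
So hentub → mihentub.

mihentub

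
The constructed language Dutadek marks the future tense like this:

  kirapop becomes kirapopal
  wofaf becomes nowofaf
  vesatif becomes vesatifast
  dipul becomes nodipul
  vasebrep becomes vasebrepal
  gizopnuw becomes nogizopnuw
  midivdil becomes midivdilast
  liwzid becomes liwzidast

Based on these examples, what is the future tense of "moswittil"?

moswittilast

"moswittil" has last vowel 'i'. The stems whose last vowel is 'i' (vesatif → vesatifast, liwzid → liwzidast, midivdil → midivdilast) add -ast.
So moswittil → moswittilast.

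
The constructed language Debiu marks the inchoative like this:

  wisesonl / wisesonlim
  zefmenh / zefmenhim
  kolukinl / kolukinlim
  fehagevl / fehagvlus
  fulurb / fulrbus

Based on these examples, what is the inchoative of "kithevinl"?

wisesonl and fehagevl both end in -l yet inflect differently (wisesonlim, fehagvlus), so the final letter is not what conditions the rule; the second-to-last letter is.
"kithevinl" has second-to-last letter 'n'. The stems whose second-to-last letter is 'n' (wisesonl → wisesonlim, kolukinl → kolukinlim, zefmenh → zefmenhim) add -im.
The other pattern: stems whose second-to-last letter is 'r' or 'v' delete the last vowel and add -us.
So kithevinl → kithevinlim.

kithevinlim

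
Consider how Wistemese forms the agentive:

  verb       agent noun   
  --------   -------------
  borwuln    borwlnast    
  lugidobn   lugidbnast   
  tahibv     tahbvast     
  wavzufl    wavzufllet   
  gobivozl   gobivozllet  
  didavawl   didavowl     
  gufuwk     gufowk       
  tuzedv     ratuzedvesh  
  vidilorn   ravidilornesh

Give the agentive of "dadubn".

dadbnast

"dadubn" has second-to-last letter 'b'. The stems whose second-to-last letter is 'b' (lugidobn → lugidbnast, tahibv → tahbvast) delete the last vowel and add -ast.
The other patterns: stems whose second-to-last letter is 'f' or 'z' double the final consonant and add -et; stems whose second-to-last letter is 'w' change the last vowel to 'o'; stems whose second-to-last letter is 'd' or 'r' add ra- … -esh around the stem.
So dadubn → dadbnast.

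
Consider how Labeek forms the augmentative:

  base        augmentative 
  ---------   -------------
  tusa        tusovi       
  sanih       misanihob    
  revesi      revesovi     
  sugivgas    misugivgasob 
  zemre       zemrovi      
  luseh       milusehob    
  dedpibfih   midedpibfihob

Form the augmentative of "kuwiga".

kuwigovi

"kuwiga" ends in a vowel. The stems ending in a vowel (tusa → tusovi, revesi → revesovi, zemre → zemrovi) drop the final letter and add -ovi.
So kuwiga → kuwigovi.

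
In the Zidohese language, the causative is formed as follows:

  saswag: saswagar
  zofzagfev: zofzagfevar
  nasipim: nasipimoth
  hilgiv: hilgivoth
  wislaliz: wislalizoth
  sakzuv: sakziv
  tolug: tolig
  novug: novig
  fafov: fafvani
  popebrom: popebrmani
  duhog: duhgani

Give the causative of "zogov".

"zogov" has last vowel 'o'. The stems whose last vowel is 'o' (fafov → fafvani, popebrom → popebrmani, duhog → duhgani) delete the last vowel and add -ani.
The other patterns: stems whose last vowel is 'a' or 'e' add -ar; stems whose last vowel is 'i' add -oth; stems whose last vowel is 'u' change the last vowel to 'i'.
So zogov → zogvani.

zogvani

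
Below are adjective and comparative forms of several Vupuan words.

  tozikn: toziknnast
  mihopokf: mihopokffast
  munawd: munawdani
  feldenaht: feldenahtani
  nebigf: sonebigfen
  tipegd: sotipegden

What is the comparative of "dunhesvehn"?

dunhesvehnani

"dunhesvehn" has second-to-last letter 'h'. The one such stem in the data (feldenaht → feldenahtani) adds -ani, so the same rule applies.
So dunhesvehn → dunhesvehnani.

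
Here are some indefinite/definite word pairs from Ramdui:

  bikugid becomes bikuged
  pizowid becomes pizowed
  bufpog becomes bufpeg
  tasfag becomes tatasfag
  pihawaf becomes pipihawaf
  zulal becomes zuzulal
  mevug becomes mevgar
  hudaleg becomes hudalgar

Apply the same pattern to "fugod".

fuged

bufpog and tasfag both end in -g yet inflect differently (bufpeg, tatasfag), so the final letter is not what conditions the rule; the last vowel is.
"fugod" has last vowel 'o'. The one such stem in the data (bufpog → bufpeg) changes the last vowel to 'e' (as do bikugid, pizowid), so the same rule applies.
So fugod → fuged.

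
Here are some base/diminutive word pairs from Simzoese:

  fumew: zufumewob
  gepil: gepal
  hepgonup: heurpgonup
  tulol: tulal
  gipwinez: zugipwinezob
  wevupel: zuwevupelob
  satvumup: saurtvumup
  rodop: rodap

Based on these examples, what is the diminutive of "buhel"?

zubuhelob

"buhel" has last vowel 'e'. The stems whose last vowel is 'e' (wevupel → zuwevupelob, fumew → zufumewob, gipwinez → zugipwinezob) add zu- … -ob around the stem.
The other patterns: stems whose last vowel is 'i' or 'o' change the last vowel to 'a'; stems whose last vowel is 'u' insert -ur- after the first vowel.
So buhel → zubuhelob.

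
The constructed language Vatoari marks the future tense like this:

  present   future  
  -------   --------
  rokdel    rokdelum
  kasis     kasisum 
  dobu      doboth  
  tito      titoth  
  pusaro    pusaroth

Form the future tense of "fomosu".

fomosoth

rokdel and dobu both have 2 vowels yet inflect differently (rokdelum, doboth), so the number of vowels is not what conditions the rule; whether the stem ends in a vowel or a consonant is.
"fomosu" ends in a vowel. The stems ending in a vowel (dobu → doboth, tito → titoth, pusaro → pusaroth) drop the final letter and add -oth.
The other pattern: stems ending in a consonant add -um.
So fomosu → fomosoth.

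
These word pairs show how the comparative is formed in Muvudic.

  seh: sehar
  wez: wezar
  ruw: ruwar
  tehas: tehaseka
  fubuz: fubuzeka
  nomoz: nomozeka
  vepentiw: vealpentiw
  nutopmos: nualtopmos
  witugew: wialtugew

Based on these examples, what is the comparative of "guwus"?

wez and fubuz both end in -z yet inflect differently (wezar, fubuzeka), so the final letter is not what conditions the rule; the number of vowels is.
"guwus" has 2 vowels. The stems with 2 vowels (tehas → tehaseka, fubuz → fubuzeka, nomoz → nomozeka) add -eka.
So guwus → guwuseka.

guwuseka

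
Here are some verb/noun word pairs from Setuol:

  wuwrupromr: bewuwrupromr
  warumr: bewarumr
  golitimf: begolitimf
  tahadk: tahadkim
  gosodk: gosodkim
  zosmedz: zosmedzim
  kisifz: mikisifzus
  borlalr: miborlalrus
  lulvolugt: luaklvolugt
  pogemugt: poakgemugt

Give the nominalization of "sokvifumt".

besokvifumt

"sokvifumt" has second-to-last letter 'm'. The stems whose second-to-last letter is 'm' (wuwrupromr → bewuwrupromr, warumr → bewarumr, golitimf → begolitimf) add the prefix be-.
So sokvifumt → besokvifumt.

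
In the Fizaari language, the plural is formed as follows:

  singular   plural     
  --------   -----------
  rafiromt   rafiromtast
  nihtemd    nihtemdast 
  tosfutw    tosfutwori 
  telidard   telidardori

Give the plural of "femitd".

femitdori

nihtemd and telidard both end in -d yet inflect differently (nihtemdast, telidardori), so the final letter is not what conditions the rule; the second-to-last letter is.
"femitd" has second-to-last letter 't'. The one such stem in the data (tosfutw → tosfutwori) adds -ori, so the same rule applies.
So femitd → femitdori.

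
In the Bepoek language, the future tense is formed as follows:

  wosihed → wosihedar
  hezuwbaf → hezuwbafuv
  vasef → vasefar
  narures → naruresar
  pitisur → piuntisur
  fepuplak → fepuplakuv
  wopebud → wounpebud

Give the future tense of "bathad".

bathaduv

wopebud and wosihed both end in -d yet inflect differently (wounpebud, wosihedar), so the final letter is not what conditions the rule; the last vowel is.
"bathad" has last vowel 'a'. The stems whose last vowel is 'a' (fepuplak → fepuplakuv, hezuwbaf → hezuwbafuv) add -uv.
So bathad → bathaduv.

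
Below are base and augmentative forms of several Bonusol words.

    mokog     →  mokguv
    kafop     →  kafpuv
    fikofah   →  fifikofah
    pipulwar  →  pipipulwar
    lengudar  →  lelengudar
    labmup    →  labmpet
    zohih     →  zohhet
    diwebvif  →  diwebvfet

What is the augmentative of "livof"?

livfuv

"livof" has last vowel 'o'. The stems whose last vowel is 'o' (mokog → mokguv, kafop → kafpuv) delete the last vowel and add -uv.
So livof → livfuv.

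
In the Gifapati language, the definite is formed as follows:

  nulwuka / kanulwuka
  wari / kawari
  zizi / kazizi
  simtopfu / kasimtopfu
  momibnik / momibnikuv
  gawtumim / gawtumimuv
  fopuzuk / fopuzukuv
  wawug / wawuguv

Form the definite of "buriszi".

wari and momibnik both have last vowel 'i' yet inflect differently (kawari, momibnikuv), so the last vowel is not what conditions the rule; whether the stem ends in a vowel or a consonant is.
"buriszi" ends in a vowel. The stems ending in a vowel (nulwuka → kanulwuka, wari → kawari, zizi → kazizi) add the prefix ka-.
So buriszi → kaburiszi.

kaburiszi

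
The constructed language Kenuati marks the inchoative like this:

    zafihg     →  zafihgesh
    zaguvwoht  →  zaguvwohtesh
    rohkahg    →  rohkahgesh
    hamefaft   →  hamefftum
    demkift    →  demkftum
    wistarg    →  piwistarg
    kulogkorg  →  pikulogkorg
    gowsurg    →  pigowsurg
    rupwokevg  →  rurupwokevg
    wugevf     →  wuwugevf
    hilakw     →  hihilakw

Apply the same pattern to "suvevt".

susuvevt

zaguvwoht and hamefaft both end in -t yet inflect differently (zaguvwohtesh, hamefftum), so the final letter is not what conditions the rule; the second-to-last letter is.
"suvevt" has second-to-last letter 'v'. The stems whose second-to-last letter is 'v' (rupwokevg → rurupwokevg, wugevf → wuwugevf) repeat the first consonant+vowel as a prefix.
The other patterns: stems whose second-to-last letter is 'h' add -esh; stems whose second-to-last letter is 'f' delete the last vowel and add -um; stems whose second-to-last letter is 'r' add the prefix pi-.
So suvevt → susuvevt.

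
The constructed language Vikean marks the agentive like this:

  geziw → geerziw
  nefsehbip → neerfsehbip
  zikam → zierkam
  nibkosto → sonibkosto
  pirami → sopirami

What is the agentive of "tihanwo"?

sotihanwo

"tihanwo" ends in a vowel. The stems ending in a vowel (nibkosto → sonibkosto, pirami → sopirami) add the prefix so-.
The other pattern: stems ending in a consonant insert -er- after the first vowel.
So tihanwo → sotihanwo.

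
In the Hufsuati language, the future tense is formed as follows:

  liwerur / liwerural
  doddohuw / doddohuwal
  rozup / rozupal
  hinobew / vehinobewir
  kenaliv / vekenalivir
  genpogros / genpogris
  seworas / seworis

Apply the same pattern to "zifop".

doddohuw and hinobew both end in -w yet inflect differently (doddohuwal, vehinobewir), so the final letter is not what conditions the rule; the last vowel is.
"zifop" has last vowel 'o'. The one such stem in the data (genpogros → genpogris) changes the last vowel to 'i' (as does seworas), so the same rule applies.
The other patterns: stems whose last vowel is 'u' add -al; stems whose last vowel is 'e' or 'i' add ve- … -ir around the stem.
So zifop → zifip.

zifip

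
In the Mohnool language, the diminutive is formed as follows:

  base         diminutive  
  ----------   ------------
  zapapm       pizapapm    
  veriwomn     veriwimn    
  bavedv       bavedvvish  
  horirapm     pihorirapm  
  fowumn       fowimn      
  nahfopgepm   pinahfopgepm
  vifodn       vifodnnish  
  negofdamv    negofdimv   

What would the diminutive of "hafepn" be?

"hafepn" has second-to-last letter 'p'. The stems whose second-to-last letter is 'p' (nahfopgepm → pinahfopgepm, zapapm → pizapapm, horirapm → pihorirapm) add the prefix pi-.
So hafepn → pihafepn.

pihafepn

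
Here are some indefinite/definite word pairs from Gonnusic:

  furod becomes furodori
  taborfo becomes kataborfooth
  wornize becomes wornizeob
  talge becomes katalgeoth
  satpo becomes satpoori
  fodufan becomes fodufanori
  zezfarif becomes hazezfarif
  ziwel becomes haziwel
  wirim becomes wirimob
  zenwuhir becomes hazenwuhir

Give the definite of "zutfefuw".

"zutfefuw" begins with z-. The stems beginning with z- (zezfarif → hazezfarif, zenwuhir → hazenwuhir, ziwel → haziwel) add the prefix ha-.
So zutfefuw → hazutfefuw.

hazutfefuw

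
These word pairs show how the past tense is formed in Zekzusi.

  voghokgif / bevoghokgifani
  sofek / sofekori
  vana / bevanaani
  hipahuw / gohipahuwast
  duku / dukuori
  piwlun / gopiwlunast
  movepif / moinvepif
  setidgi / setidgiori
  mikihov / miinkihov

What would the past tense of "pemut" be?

"pemut" begins with p-. The one such stem in the data (piwlun → gopiwlunast) adds go- … -ast around the stem, so the same rule applies.
The other patterns: stems beginning with d- or s- add -ori; stems beginning with v- add be- … -ani around the stem; stems beginning with m- insert -in- after the first vowel.
So pemut → gopemutast.

gopemutast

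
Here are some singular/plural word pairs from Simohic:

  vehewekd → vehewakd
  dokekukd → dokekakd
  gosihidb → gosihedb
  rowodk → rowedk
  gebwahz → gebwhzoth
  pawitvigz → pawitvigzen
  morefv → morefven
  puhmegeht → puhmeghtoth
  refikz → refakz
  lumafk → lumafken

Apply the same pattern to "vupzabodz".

refikz and gebwahz both end in -z yet inflect differently (refakz, gebwhzoth), so the final letter is not what conditions the rule; the second-to-last letter is.
"vupzabodz" has second-to-last letter 'd'. The stems whose second-to-last letter is 'd' (gosihidb → gosihedb, rowodk → rowedk) change the last vowel to 'e'.
The other patterns: stems whose second-to-last letter is 'k' change the last vowel to 'a'; stems whose second-to-last letter is 'h' delete the last vowel and add -oth; stems whose second-to-last letter is 'f' or 'g' add -en.
So vupzabodz → vupzabedz.

vupzabedz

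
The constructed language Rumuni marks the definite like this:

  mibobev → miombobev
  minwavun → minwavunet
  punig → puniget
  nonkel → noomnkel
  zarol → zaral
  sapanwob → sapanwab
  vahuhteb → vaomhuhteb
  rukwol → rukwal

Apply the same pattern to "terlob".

nonkel and zarol both end in -l yet inflect differently (noomnkel, zaral), so the final letter is not what conditions the rule; the last vowel is.
"terlob" has last vowel 'o'. The stems whose last vowel is 'o' (zarol → zaral, sapanwob → sapanwab, rukwol → rukwal) change the last vowel to 'a'.
So terlob → terlab.

terlab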